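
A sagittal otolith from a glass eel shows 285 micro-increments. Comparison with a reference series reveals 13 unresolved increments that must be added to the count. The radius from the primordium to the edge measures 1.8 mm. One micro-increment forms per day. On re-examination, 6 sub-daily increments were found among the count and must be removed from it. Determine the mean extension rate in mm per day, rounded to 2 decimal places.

True micro-increment count = 285 − 6 + 13 = 292.
1.8 mm over 292 days gives 1.8 / 292 ≈ 0.01 mm per day.

0.01 mm per day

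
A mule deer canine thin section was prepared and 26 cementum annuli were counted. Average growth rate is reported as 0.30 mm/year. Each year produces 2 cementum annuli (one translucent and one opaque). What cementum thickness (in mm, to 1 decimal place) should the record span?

3.9 mm

Dividing by 2 cementum annuli per year: 26 / 2 = 13 years.
13 years at 0.30 mm/year gives 0.30 × 13 = 3.9 mm.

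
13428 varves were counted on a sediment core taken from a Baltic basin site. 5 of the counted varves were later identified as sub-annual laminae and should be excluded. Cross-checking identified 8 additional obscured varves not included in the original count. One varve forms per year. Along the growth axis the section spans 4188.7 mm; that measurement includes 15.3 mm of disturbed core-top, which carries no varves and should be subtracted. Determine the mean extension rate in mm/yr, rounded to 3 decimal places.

0.311 mm/yr

True varve count = 13428 − 5 + 8 = 13431.
The growth record spans 4188.7 − 15.3 = 4173.4 mm.
Mean rate = 4173.4 mm / 13431 years ≈ 0.311 mm/yr.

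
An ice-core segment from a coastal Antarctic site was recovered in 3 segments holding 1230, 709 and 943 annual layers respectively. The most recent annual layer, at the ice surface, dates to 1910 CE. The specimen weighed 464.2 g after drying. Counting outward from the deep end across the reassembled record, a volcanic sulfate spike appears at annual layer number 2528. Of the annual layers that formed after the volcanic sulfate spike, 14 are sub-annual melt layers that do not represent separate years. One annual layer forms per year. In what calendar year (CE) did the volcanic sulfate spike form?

Total annual layers = 1230 + 709 + 943 = 2882.
The volcanic sulfate spike sits at annual layer 2528 from the deep end, so 2882 − 2528 = 354 annual layers formed after it.
Excluding 14 false annual layers: 354 − 14 = 340.
The annual layer at the ice surface is 1910 CE, so the volcanic sulfate spike dates to 1910 − 340 = 1570 CE.

1570 CE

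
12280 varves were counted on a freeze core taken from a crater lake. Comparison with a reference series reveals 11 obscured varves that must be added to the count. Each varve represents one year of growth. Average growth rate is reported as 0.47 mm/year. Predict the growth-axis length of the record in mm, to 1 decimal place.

After corrections the count is 12280 + 11 = 12291 varves.
Predicted length = 0.47 mm/year × 12291 years = 5776.8 mm.

5776.8 mm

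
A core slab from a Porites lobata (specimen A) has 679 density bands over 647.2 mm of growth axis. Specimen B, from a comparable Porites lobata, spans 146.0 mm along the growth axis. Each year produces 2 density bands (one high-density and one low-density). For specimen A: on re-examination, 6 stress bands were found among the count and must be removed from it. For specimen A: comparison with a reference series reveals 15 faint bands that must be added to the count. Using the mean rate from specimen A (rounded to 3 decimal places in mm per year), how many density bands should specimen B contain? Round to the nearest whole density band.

Specimen A: adjusted count: 679 − 6 + 15 = 688 density bands.
Specimen A: 688 density bands at 2 per year is 688 / 2 = 344 years.
A: 647.2 mm over 344 years gives 647.2 / 344 ≈ 1.881 mm per year.
For B, 146.0 / 1.881 = 77.62 years; at 2 density bands per year that is 77.62 × 2 ≈ 155 density bands.

155 density bands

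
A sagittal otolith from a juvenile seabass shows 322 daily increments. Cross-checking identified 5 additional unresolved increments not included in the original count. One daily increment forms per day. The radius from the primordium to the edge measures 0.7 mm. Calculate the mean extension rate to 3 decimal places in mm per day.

0.002 mm per day

After corrections the count is 322 + 5 = 327 daily increments.
Mean rate = 0.7 mm / 327 days ≈ 0.002 mm per day.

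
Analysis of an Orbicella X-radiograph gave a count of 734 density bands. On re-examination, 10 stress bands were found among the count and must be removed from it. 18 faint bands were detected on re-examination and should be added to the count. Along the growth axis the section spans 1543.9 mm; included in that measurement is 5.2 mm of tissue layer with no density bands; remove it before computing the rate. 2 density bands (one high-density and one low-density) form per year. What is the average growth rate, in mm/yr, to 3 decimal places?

After corrections the count is 734 − 10 + 18 = 742 density bands.
742 density bands at 2 per year is 742 / 2 = 371 years.
Removing the 5.2 mm offcut leaves 1543.9 − 5.2 = 1538.7 mm.
Mean rate = 1538.7 mm / 371 years ≈ 4.147 mm/yr.

4.147 mm/yr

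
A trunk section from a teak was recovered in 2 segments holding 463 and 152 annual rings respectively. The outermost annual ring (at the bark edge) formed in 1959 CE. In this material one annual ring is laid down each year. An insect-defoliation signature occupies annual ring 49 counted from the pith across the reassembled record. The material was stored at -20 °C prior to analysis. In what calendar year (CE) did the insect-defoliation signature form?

1393 CE

Total annual rings = 463 + 152 = 615.
Between annual ring 49 and the bark edge there are 615 − 49 = 566 annual rings.
1959 − 566 = 1393 CE.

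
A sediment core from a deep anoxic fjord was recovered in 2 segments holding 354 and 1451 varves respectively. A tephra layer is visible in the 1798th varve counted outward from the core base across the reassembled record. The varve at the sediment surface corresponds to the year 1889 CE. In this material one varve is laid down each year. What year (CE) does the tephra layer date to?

Total varves = 354 + 1451 = 1805.
Between varve 1798 and the sediment surface there are 1805 − 1798 = 7 varves.
The varve at the sediment surface is 1889 CE, so the tephra layer dates to 1889 − 7 = 1882 CE.

1882 CE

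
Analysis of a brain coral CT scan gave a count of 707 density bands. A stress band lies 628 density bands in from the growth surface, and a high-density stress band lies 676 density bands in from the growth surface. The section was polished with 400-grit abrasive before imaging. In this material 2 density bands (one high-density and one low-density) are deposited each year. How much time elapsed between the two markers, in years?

24 years

676 − 628 = 48 density bands lie between the two events.
48 density bands at 2 per year is 48 / 2 = 24 years.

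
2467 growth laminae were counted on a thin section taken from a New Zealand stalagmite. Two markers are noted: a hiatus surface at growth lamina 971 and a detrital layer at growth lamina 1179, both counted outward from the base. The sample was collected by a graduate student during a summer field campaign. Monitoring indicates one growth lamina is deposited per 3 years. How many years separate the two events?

624 years

The two markers are separated by 1179 − 971 = 208 growth laminae.
208 growth laminae at 3 years each span 208 × 3 = 624 years.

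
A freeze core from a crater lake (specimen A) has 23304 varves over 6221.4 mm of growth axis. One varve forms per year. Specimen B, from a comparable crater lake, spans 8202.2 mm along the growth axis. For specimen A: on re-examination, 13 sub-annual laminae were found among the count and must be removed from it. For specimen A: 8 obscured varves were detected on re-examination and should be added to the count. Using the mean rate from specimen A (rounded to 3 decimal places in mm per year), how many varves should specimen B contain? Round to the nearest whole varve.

Specimen A: correcting the raw count gives 23304 − 13 + 8 = 23299 true varves.
A: Extension rate ≈ 6221.4 / 23299 = 0.267 mm/yr.
For B, 8202.2 / 0.267 = 30719.85 years ≈ 30720 varves.

30720 varves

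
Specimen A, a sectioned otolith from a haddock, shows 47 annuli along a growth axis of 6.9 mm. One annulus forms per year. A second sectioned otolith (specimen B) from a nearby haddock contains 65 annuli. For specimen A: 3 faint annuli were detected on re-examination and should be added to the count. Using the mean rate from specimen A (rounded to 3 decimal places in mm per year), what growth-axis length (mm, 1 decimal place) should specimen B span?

Specimen A: adjusted count: 47 + 3 = 50 annuli.
A: Mean rate = 6.9 mm / 50 years ≈ 0.138 mm per year.
For B, 0.138 mm/year × 65 years = 9.0 mm.

9.0 mm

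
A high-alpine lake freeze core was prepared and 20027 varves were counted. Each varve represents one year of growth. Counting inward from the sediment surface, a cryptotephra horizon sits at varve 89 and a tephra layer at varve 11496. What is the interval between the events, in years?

11407 years

Separation: 11496 − 89 = 11407 varves.
That is 11407 years at one varve per year.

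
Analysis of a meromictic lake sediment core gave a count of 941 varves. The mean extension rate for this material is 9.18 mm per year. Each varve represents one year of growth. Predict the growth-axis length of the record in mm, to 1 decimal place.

The record spans 941 years at 9.18 mm per year.
941 years at 9.18 mm/year gives 9.18 × 941 = 8638.4 mm.

8638.4 mm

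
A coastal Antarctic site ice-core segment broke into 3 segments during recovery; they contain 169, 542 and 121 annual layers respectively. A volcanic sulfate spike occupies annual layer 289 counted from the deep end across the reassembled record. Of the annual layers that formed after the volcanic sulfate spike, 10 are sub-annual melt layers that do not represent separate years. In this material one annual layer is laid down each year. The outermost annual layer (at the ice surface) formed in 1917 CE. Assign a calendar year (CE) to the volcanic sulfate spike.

Total annual layers = 169 + 542 + 121 = 832.
832 − 289 = 543 annual layers lie beyond the volcanic sulfate spike toward the ice surface.
543 − 10 false = 533 true annual layers after the volcanic sulfate spike.
The annual layer at the ice surface is 1917 CE, so the volcanic sulfate spike dates to 1917 − 533 = 1384 CE.

1384 CE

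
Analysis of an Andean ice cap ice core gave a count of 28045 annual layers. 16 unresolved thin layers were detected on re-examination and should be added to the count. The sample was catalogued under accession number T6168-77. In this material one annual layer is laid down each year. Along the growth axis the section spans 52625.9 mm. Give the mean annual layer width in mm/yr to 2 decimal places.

1.88 mm/yr

True annual layer count = 28045 + 16 = 28061.
Mean rate = 52625.9 mm / 28061 years ≈ 1.88 mm/yr.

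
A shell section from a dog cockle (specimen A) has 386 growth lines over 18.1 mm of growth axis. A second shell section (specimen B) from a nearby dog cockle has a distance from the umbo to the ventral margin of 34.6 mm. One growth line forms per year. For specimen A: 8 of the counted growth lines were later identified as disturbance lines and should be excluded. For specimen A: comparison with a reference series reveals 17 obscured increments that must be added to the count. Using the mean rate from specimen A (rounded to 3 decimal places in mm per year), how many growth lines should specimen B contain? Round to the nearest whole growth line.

Specimen A: true growth line count = 386 − 8 + 17 = 395.
A: Mean rate = 18.1 mm / 395 years ≈ 0.046 mm per year.
For B, 34.6 / 0.046 = 752.17 years ≈ 752 growth lines.

752 growth lines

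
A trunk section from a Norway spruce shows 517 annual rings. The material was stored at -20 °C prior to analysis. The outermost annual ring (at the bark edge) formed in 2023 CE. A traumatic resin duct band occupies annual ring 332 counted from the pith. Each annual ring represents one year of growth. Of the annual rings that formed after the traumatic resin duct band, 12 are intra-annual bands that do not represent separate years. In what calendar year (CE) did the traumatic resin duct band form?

1850 CE

517 − 332 = 185 annual rings lie beyond the traumatic resin duct band toward the bark edge.
185 − 12 false = 173 true annual rings after the traumatic resin duct band.
Counting back 173 years from 2023 CE places the traumatic resin duct band in 2023 − 173 = 1850 CE.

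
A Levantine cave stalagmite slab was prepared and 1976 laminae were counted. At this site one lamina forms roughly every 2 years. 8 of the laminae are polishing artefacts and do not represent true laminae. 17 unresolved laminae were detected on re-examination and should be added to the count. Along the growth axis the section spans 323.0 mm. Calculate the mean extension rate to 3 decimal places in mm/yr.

0.081 mm/yr

True lamina count = 1976 − 8 + 17 = 1985.
Multiplying by 2 years per lamina: 1985 × 2 = 3970 years.
Extension rate ≈ 323.0 / 3970 = 0.081 mm/yr.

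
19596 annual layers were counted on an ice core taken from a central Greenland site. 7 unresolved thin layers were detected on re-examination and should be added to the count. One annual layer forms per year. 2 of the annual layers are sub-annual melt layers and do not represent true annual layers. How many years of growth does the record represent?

Adjusted count: 19596 − 2 + 7 = 19601 annual layers.
At one annual layer per year, that is 19601 years.

19601 years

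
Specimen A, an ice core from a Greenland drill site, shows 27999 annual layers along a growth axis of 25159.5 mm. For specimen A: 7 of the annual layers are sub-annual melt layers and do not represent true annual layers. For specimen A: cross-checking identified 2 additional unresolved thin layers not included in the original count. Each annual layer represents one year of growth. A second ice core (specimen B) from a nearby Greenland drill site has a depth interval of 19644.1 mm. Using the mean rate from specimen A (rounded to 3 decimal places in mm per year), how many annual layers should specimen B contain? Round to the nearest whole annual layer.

Specimen A: adjusted count: 27999 − 7 + 2 = 27994 annual layers.
A: 25159.5 mm over 27994 years gives 25159.5 / 27994 ≈ 0.899 mm/year.
B spans 19644.1 / 0.899 = 21851.06 years ≈ 21851 annual layers.

21851 annual layers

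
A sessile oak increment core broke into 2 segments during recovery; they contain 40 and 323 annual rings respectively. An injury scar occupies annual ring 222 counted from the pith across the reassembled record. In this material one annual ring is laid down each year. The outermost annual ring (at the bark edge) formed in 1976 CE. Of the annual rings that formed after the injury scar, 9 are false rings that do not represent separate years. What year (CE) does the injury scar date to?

1844 CE

Total annual rings = 40 + 323 = 363.
363 − 222 = 141 annual rings lie beyond the injury scar toward the bark edge.
Removing the 9 false annual rings leaves 141 − 9 = 132 true annual rings beyond the injury scar.
The annual ring at the bark edge is 1976 CE, so the injury scar dates to 1976 − 132 = 1844 CE.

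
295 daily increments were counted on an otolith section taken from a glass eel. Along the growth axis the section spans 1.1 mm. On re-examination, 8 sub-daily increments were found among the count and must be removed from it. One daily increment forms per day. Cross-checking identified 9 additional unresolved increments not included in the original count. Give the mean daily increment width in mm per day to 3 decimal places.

0.004 mm per day

Correcting the raw count gives 295 − 8 + 9 = 296 true daily increments.
Mean rate = 1.1 mm / 296 days ≈ 0.004 mm per day.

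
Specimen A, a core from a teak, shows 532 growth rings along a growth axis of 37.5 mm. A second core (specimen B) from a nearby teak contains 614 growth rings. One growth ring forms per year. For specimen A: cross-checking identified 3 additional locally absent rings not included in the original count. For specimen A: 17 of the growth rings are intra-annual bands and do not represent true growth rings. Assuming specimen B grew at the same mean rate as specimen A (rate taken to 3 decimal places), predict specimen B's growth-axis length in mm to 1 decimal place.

Specimen A: after corrections the count is 532 − 17 + 3 = 518 growth rings.
A: 37.5 mm over 518 years gives 37.5 / 518 ≈ 0.072 mm/yr.
B's length ≈ 0.072 × 614 = 44.2 mm.

44.2 mm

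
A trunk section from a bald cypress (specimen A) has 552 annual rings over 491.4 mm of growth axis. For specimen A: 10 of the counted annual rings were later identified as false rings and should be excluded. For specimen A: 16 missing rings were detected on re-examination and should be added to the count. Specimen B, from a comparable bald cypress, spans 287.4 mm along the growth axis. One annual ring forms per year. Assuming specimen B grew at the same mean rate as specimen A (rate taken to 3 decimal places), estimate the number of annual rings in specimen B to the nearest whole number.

326 annual rings

Specimen A: adjusted count: 552 − 10 + 16 = 558 annual rings.
A: Extension rate ≈ 491.4 / 558 = 0.881 mm/yr.
Specimen B: 287.4 mm / 0.881 mm per year = 326.22 years ≈ 326 annual rings.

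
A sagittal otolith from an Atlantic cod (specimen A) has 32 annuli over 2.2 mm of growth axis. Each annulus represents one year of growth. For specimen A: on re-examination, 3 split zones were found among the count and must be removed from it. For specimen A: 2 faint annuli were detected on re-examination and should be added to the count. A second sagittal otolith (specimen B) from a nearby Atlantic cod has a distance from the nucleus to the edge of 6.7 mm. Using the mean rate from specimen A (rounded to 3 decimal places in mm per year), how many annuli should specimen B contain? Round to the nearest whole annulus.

Specimen A: adjusted count: 32 − 3 + 2 = 31 annuli.
A: 2.2 mm over 31 years gives 2.2 / 31 ≈ 0.071 mm/yr.
B spans 6.7 / 0.071 = 94.37 years ≈ 94 annuli.

94 annuli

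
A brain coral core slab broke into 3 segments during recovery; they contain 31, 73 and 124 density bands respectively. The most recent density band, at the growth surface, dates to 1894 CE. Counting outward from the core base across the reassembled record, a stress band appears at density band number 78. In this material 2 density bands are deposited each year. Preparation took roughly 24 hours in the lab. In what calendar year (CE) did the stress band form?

Total density bands = 31 + 73 + 124 = 228.
The stress band sits at density band 78 from the core base, so 228 − 78 = 150 density bands formed after it.
With 2 density bands per year, 150 / 2 = 75 years.
1894 − 75 = 1819 CE.

1819 CE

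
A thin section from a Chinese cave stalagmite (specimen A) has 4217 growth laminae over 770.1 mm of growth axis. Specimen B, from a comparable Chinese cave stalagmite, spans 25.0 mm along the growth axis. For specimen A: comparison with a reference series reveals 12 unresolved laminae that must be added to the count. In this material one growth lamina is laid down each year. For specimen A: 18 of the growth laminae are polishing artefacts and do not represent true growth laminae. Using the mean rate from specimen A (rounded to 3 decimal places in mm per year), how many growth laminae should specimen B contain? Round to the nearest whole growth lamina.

137 growth laminae

Specimen A: after corrections the count is 4217 − 18 + 12 = 4211 growth laminae.
A: Extension rate ≈ 770.1 / 4211 = 0.183 mm/yr.
B spans 25.0 / 0.183 = 136.61 years ≈ 137 growth laminae.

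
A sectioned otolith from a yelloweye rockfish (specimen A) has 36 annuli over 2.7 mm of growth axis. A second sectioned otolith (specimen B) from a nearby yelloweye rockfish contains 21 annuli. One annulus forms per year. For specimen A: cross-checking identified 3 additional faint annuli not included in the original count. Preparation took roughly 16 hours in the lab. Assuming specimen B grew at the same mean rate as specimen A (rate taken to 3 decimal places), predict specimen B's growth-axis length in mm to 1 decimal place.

1.4 mm

Specimen A: correcting the raw count gives 36 + 3 = 39 true annuli.
A: Extension rate ≈ 2.7 / 39 = 0.069 mm/year.
Length of B = 0.069 × 21 = 1.4 mm.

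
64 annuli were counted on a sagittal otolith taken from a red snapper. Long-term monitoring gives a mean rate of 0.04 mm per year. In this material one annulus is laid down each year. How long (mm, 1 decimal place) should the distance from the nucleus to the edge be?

The record spans 64 years at 0.04 mm per year.
Length ≈ 0.04 × 64 = 2.6 mm.

2.6 mm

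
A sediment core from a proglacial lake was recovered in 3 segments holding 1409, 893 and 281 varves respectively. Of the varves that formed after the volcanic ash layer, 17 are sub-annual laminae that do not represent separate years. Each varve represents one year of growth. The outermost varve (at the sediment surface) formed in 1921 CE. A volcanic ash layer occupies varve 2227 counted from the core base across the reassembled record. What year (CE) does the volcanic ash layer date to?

1582 CE

Total varves = 1409 + 893 + 281 = 2583.
The volcanic ash layer sits at varve 2227 from the core base, so 2583 − 2227 = 356 varves formed after it.
Removing the 17 false varves leaves 356 − 17 = 339 true varves beyond the volcanic ash layer.
The varve at the sediment surface is 1921 CE, so the volcanic ash layer dates to 1921 − 339 = 1582 CE.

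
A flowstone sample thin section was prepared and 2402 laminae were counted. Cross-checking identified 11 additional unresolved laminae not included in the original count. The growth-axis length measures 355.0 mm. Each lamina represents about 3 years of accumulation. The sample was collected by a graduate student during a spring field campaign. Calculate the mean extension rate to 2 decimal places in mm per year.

True lamina count = 2402 + 11 = 2413.
Multiplying by 3 years per lamina: 2413 × 3 = 7239 years.
355.0 mm over 7239 years gives 355.0 / 7239 ≈ 0.05 mm per year.

0.05 mm per year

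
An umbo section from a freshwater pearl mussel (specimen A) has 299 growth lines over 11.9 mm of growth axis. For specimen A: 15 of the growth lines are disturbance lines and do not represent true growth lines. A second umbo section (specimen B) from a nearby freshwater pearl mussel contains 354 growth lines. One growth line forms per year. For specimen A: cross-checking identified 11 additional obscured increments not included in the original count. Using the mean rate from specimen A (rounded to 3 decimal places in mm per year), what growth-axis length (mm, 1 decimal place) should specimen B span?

Specimen A: after corrections the count is 299 − 15 + 11 = 295 growth lines.
A: 11.9 mm over 295 years gives 11.9 / 295 ≈ 0.040 mm/year.
Length of B = 0.040 × 354 = 14.2 mm.

14.2 mm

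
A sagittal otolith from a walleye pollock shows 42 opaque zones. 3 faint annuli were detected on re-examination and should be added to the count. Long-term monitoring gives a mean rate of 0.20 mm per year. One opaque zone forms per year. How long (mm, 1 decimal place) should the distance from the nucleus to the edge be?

True opaque zone count = 42 + 3 = 45.
Length ≈ 0.20 × 45 = 9.0 mm.

9.0 mm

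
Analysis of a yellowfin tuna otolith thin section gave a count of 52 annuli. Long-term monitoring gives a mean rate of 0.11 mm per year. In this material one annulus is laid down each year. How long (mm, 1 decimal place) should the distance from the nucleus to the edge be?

5.7 mm

52 years of growth are recorded.
Length ≈ 0.11 × 52 = 5.7 mm.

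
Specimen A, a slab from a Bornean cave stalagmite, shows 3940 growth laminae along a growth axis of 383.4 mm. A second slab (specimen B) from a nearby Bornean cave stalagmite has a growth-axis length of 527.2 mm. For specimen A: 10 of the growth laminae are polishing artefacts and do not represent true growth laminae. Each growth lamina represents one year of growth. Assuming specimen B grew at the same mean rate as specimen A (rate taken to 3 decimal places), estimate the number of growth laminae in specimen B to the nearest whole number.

5380 growth laminae

Specimen A: after corrections the count is 3940 − 10 = 3930 growth laminae.
A: Mean rate = 383.4 mm / 3930 years ≈ 0.098 mm per year.
For B, 527.2 / 0.098 = 5379.59 years ≈ 5380 growth laminae.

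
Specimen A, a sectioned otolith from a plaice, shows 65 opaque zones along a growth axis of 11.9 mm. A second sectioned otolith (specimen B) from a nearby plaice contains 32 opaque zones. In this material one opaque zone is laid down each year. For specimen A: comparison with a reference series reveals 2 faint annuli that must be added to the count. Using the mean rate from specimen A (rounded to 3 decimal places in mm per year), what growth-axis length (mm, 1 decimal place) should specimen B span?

Specimen A: correcting the raw count gives 65 + 2 = 67 true opaque zones.
A: 11.9 mm over 67 years gives 11.9 / 67 ≈ 0.178 mm/yr.
Length of B = 0.178 × 32 = 5.7 mm.

5.7 mm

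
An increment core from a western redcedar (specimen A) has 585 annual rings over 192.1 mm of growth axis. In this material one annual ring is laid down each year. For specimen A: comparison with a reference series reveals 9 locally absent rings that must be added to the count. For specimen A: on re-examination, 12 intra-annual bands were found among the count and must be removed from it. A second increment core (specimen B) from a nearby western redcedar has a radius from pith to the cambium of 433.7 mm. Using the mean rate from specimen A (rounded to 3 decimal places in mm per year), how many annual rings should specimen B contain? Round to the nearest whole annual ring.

Specimen A: adjusted count: 585 − 12 + 9 = 582 annual rings.
A: 192.1 mm over 582 years gives 192.1 / 582 ≈ 0.330 mm/year.
For B, 433.7 / 0.330 = 1314.24 years ≈ 1314 annual rings.

1314 annual rings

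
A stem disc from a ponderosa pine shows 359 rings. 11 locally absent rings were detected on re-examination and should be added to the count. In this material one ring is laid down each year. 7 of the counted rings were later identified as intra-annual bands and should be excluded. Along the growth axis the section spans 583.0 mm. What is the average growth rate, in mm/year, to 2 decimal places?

Adjusted count: 359 − 7 + 11 = 363 rings.
Extension rate ≈ 583.0 / 363 = 1.61 mm/year.

1.61 mm/year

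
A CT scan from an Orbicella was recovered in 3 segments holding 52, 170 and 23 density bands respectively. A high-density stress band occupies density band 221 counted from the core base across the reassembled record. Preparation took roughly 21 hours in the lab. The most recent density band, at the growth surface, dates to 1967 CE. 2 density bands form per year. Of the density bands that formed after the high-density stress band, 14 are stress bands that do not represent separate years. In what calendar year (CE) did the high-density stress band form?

Total density bands = 52 + 170 + 23 = 245.
The high-density stress band sits at density band 221 from the core base, so 245 − 221 = 24 density bands formed after it.
24 − 14 false = 10 true density bands after the high-density stress band.
With 2 density bands per year, 10 / 2 = 5 years.
Counting back 5 years from 1967 CE places the high-density stress band in 1967 − 5 = 1962 CE.

1962 CE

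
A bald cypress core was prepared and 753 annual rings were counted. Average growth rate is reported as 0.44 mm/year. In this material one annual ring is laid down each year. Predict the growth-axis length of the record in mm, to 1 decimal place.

753 years of growth are recorded.
Length ≈ 0.44 × 753 = 331.3 mm.

331.3 mm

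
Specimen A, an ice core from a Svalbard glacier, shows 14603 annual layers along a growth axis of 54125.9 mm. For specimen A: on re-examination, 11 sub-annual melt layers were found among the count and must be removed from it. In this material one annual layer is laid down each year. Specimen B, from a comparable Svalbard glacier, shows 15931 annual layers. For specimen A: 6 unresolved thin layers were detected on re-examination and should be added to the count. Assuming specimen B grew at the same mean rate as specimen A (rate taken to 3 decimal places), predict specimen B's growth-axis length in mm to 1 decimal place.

Specimen A: true annual layer count = 14603 − 11 + 6 = 14598.
A: 54125.9 mm over 14598 years gives 54125.9 / 14598 ≈ 3.708 mm/yr.
Length of B = 3.708 × 15931 = 59072.1 mm.

59072.1 mm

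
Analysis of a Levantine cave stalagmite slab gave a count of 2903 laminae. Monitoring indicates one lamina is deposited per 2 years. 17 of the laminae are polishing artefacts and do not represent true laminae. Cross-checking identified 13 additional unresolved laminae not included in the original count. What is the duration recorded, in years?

5798 years

After corrections the count is 2903 − 17 + 13 = 2899 laminae.
2899 laminae at 2 years each span 2899 × 2 = 5798 years.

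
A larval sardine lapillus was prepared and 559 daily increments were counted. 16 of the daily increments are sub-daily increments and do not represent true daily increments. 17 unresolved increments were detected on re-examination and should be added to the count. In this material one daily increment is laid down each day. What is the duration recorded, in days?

True daily increment count = 559 − 16 + 17 = 560.
At one daily increment per day, that is 560 days.

560 days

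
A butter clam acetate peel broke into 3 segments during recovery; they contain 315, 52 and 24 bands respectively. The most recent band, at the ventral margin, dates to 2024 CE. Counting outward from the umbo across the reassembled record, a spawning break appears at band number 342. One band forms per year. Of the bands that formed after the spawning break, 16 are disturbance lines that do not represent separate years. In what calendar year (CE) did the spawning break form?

1991 CE

Total bands = 315 + 52 + 24 = 391.
Between band 342 and the ventral margin there are 391 − 342 = 49 bands.
49 − 16 false = 33 true bands after the spawning break.
The band at the ventral margin is 2024 CE, so the spawning break dates to 2024 − 33 = 1991 CE.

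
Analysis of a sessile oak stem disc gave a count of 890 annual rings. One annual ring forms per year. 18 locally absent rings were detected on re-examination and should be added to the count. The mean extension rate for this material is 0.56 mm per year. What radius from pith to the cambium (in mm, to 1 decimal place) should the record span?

After corrections the count is 890 + 18 = 908 annual rings.
908 years at 0.56 mm/year gives 0.56 × 908 = 508.5 mm.

508.5 mm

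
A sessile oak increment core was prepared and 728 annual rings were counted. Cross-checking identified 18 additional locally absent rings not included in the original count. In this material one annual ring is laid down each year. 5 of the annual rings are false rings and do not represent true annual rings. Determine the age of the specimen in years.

741 years

After corrections the count is 728 − 5 + 18 = 741 annual rings.
At one annual ring per year, that is 741 years.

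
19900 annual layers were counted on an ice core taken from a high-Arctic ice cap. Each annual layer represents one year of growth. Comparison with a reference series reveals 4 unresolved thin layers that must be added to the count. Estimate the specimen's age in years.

19904 years

After corrections the count is 19900 + 4 = 19904 annual layers.
One annual layer per year makes the duration 19904 years.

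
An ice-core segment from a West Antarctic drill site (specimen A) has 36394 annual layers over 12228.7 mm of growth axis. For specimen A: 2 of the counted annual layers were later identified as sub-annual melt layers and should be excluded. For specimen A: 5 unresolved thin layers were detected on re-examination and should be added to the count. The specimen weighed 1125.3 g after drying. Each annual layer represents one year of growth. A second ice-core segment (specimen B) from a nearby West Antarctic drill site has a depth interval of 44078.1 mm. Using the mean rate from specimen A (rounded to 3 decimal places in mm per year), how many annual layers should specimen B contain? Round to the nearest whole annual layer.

Specimen A: after corrections the count is 36394 − 2 + 5 = 36397 annual layers.
A: Mean rate = 12228.7 mm / 36397 years ≈ 0.336 mm/yr.
Specimen B: 44078.1 mm / 0.336 mm per year = 131184.82 years ≈ 131185 annual layers.

131185 annual layers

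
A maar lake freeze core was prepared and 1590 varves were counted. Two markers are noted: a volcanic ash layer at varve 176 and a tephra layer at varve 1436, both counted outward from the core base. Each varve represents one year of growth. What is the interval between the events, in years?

Separation: 1436 − 176 = 1260 varves.
That is 1260 years at one varve per year.

1260 years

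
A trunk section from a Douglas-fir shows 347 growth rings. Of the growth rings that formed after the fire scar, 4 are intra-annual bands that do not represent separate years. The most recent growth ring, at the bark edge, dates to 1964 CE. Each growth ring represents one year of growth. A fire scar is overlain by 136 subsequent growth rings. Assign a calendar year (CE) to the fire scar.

1832 CE

There are 136 growth rings younger than the fire scar.
Excluding 4 false growth rings: 136 − 4 = 132.
1964 − 132 = 1832 CE.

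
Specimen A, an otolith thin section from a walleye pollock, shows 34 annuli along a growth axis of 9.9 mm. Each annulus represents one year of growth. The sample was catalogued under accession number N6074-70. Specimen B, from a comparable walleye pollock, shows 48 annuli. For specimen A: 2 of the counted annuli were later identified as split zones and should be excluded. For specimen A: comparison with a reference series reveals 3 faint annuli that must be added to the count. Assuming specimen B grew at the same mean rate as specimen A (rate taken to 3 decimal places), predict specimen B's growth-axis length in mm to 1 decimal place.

13.6 mm

Specimen A: true annulus count = 34 − 2 + 3 = 35.
A: Extension rate ≈ 9.9 / 35 = 0.283 mm/year.
B's length ≈ 0.283 × 48 = 13.6 mm.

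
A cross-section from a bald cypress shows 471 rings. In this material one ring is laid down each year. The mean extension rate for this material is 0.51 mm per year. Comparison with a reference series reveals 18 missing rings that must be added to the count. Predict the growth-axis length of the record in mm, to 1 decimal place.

249.4 mm

After corrections the count is 471 + 18 = 489 rings.
Length ≈ 0.51 × 489 = 249.4 mm.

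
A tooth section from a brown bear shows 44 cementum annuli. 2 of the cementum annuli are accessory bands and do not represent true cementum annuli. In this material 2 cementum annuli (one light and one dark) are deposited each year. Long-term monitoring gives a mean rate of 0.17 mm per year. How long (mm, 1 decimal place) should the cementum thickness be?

3.6 mm

Correcting the raw count gives 44 − 2 = 42 true cementum annuli.
Dividing by 2 cementum annuli per year: 42 / 2 = 21 years.
Predicted length = 0.17 mm/year × 21 years = 3.6 mm.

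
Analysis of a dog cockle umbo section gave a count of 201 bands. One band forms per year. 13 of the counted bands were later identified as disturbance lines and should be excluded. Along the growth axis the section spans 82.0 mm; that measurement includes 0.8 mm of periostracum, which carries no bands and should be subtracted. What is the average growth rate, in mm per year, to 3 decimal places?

Correcting the raw count gives 201 − 13 = 188 true bands.
Removing the 0.8 mm offcut leaves 82.0 − 0.8 = 81.2 mm.
Extension rate ≈ 81.2 / 188 = 0.432 mm per year.

0.432 mm per year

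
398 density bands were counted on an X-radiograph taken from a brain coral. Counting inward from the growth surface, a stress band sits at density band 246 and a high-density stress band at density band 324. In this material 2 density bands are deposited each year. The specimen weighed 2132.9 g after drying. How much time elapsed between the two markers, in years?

39 yr

324 − 246 = 78 density bands lie between the two events.
With 2 density bands per year, 78 / 2 = 39 years.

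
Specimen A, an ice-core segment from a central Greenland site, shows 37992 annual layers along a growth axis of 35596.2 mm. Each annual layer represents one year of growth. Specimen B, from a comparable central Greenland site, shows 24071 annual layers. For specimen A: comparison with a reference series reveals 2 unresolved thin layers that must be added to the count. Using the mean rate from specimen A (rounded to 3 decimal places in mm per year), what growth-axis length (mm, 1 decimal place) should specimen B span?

22554.5 mm

Specimen A: adjusted count: 37992 + 2 = 37994 annual layers.
A: Mean rate = 35596.2 mm / 37994 years ≈ 0.937 mm/yr.
Length of B = 0.937 × 24071 = 22554.5 mm.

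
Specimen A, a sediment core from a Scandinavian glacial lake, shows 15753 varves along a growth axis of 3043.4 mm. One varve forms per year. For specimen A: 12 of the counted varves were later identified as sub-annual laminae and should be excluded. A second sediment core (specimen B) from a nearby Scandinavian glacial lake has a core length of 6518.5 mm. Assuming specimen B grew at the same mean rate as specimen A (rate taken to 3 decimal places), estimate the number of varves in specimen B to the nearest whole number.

Specimen A: adjusted count: 15753 − 12 = 15741 varves.
A: Extension rate ≈ 3043.4 / 15741 = 0.193 mm/year.
For B, 6518.5 / 0.193 = 33774.61 years ≈ 33775 varves.

33775 varves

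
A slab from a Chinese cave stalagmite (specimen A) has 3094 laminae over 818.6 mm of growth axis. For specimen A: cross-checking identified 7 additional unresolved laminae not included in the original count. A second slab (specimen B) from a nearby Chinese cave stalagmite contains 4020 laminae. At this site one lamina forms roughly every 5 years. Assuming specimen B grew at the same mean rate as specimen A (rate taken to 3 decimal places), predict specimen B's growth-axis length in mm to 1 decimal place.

Specimen A: after corrections the count is 3094 + 7 = 3101 laminae.
Specimen A: multiplying by 5 years per lamina: 3101 × 5 = 15505 years.
A: 818.6 mm over 15505 years gives 818.6 / 15505 ≈ 0.053 mm/yr.
Specimen B: multiplying by 5 years per lamina: 4020 × 5 = 20100 years. For B, 0.053 mm/year × 20100 years = 1065.3 mm.

1065.3 mm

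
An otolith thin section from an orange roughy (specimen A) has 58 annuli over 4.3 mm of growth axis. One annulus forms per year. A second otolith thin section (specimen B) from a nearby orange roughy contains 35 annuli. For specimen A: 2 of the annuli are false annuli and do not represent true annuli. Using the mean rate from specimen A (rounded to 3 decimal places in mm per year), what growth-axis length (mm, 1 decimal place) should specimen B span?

Specimen A: after corrections the count is 58 − 2 = 56 annuli.
A: Extension rate ≈ 4.3 / 56 = 0.077 mm/yr.
For B, 0.077 mm/year × 35 years = 2.7 mm.

2.7 mm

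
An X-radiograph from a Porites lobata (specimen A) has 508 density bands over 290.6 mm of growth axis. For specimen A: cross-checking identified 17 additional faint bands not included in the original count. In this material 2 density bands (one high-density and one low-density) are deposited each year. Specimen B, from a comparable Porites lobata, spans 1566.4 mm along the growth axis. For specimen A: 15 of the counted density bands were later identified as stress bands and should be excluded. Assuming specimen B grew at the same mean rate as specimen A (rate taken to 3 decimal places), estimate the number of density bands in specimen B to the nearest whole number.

2748 density bands

Specimen A: adjusted count: 508 − 15 + 17 = 510 density bands.
Specimen A: dividing by 2 density bands per year: 510 / 2 = 255 years.
A: 290.6 mm over 255 years gives 290.6 / 255 ≈ 1.140 mm/yr.
B spans 1566.4 / 1.140 = 1374.04 years; at 2 density bands per year that is 1374.04 × 2 ≈ 2748 density bands.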